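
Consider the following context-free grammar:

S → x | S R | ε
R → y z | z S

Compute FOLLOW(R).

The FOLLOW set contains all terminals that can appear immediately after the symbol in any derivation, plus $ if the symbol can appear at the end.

We compute FOLLOW(R) using the standard algorithm.
FOLLOW(S) starts with {$}.
FIRST(R) = {y, z}
FIRST(S) = {x, y, z, ε}
FOLLOW(R) = {$, y, z}
FOLLOW(S) = {$, y, z}
Therefore, FOLLOW(R) = {$, y, z}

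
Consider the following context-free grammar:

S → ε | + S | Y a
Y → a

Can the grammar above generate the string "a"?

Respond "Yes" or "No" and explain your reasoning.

No - no valid derivation exists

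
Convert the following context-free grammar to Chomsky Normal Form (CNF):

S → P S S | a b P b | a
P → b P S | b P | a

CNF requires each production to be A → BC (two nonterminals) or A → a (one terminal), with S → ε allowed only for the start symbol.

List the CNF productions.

TA → a; TB → b; S → a; P → a; S → P X0; X0 → S S; S → TA X1; X1 → TB X2; X2 → P TB; P → TB X3; X3 → P S; P → TB P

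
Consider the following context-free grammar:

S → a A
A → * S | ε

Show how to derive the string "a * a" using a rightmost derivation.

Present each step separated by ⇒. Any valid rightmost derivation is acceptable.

S ⇒ a A ⇒ a * S ⇒ a * a A ⇒ a * a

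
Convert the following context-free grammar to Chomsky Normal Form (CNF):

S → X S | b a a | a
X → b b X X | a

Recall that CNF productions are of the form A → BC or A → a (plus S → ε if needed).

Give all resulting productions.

TB → b; TA → a; S → a; X → a; S → X S; S → TB X0; X0 → TA TA; X → TB X1; X1 → TB X2; X2 → X X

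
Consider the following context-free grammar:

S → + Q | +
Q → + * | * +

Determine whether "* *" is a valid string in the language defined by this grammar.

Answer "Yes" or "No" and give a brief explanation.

No - no valid derivation exists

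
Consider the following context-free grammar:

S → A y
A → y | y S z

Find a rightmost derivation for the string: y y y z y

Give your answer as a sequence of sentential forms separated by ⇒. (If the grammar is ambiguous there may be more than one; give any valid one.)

S ⇒ A y ⇒ y S z y ⇒ y A y z y ⇒ y y y z y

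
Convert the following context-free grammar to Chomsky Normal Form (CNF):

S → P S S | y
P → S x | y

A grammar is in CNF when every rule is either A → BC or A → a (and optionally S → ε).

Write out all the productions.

S → y; TX → x; P → y; S → P X0; X0 → S S; P → S TX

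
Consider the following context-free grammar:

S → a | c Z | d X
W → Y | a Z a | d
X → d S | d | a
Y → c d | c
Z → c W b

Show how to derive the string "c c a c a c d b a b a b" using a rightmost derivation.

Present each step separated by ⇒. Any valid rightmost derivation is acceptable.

S ⇒ c Z ⇒ c c W b ⇒ c c a Z a b ⇒ c c a c W b a b ⇒ c c a c a Z a b a b ⇒ c c a c a c W b a b a b ⇒ c c a c a c d b a b a b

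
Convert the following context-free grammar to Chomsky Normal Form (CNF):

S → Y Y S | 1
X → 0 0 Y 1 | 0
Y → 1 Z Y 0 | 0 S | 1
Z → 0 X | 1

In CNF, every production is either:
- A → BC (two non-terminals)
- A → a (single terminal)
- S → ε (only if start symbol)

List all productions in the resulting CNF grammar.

S → 1; T0 → 0; T1 → 1; X → 0; Y → 1; Z → 1; S → Y X0; X0 → Y S; X → T0 X1; X1 → T0 X2; X2 → Y T1; Y → T1 X3; X3 → Z X4; X4 → Y T0; Y → T0 S; Z → T0 X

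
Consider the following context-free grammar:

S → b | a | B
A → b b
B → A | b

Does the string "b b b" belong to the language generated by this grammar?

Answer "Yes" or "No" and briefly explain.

No - no valid derivation exists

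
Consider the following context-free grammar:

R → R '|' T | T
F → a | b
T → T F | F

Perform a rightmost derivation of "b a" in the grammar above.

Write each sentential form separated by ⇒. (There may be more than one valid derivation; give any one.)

R ⇒ T ⇒ T F ⇒ T a ⇒ F a ⇒ b a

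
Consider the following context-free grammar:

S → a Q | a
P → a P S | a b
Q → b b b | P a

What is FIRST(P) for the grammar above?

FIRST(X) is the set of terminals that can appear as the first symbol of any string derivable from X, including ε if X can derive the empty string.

We compute FIRST(P) using the standard algorithm.
FIRST(P) = {a}
FIRST(Q) = {a, b}
FIRST(S) = {a}
Therefore, FIRST(P) = {a}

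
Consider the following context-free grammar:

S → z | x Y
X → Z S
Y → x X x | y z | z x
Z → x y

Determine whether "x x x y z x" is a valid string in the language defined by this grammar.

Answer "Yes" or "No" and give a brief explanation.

Yes - a valid derivation exists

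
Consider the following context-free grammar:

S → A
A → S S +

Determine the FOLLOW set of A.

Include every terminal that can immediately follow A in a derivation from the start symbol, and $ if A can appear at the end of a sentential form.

We compute FOLLOW(A) using the standard algorithm.
FOLLOW(S) starts with {$}.
FIRST(A) = {}
FIRST(S) = {}
FOLLOW(A) = {$, +}
FOLLOW(S) = {$, +}
Therefore, FOLLOW(A) = {$, +}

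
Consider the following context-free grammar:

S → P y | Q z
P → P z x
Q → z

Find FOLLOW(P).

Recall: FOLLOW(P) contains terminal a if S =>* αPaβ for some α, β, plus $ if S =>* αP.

We compute FOLLOW(P) using the standard algorithm.
FOLLOW(S) starts with {$}.
FIRST(P) = {}
FIRST(Q) = {z}
FIRST(S) = {z}
FOLLOW(P) = {y, z}
FOLLOW(Q) = {z}
FOLLOW(S) = {$}
Therefore, FOLLOW(P) = {y, z}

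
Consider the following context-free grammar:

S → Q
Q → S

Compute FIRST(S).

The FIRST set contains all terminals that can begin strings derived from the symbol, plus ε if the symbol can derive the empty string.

We compute FIRST(S) using the standard algorithm.
FIRST(Q) = {}
FIRST(S) = {}
Therefore, FIRST(S) = {}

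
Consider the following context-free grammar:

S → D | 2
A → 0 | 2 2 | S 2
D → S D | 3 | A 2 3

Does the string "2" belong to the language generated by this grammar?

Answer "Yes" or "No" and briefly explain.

Yes - a valid derivation exists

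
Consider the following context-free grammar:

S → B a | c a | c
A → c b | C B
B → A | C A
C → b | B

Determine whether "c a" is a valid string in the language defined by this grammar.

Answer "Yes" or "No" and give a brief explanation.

Yes - a valid derivation exists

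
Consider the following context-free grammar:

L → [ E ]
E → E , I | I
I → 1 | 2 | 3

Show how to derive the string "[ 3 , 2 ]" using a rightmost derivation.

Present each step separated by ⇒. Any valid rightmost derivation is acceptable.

L ⇒ [ E ] ⇒ [ E , I ] ⇒ [ E , 2 ] ⇒ [ I , 2 ] ⇒ [ 3 , 2 ]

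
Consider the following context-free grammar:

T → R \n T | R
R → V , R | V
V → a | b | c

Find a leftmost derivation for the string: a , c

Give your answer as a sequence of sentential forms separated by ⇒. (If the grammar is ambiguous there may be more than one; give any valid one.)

T ⇒ R ⇒ V , R ⇒ a , R ⇒ a , V ⇒ a , c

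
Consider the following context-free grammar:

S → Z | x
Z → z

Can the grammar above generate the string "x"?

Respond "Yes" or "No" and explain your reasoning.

Yes - a valid derivation exists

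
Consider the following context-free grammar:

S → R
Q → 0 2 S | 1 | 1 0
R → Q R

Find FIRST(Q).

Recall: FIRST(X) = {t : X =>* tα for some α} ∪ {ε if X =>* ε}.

We compute FIRST(Q) using the standard algorithm.
FIRST(Q) = {0, 1}
FIRST(R) = {0, 1}
FIRST(S) = {0, 1}
Therefore, FIRST(Q) = {0, 1}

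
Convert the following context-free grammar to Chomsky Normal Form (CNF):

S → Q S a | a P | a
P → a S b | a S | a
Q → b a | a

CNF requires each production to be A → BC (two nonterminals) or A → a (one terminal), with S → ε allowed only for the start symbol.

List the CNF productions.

TA → a; S → a; TB → b; P → a; Q → a; S → Q X0; X0 → S TA; S → TA P; P → TA X1; X1 → S TB; P → TA S; Q → TB TA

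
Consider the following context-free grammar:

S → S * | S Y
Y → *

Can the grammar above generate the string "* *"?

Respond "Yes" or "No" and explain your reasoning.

No - no valid derivation exists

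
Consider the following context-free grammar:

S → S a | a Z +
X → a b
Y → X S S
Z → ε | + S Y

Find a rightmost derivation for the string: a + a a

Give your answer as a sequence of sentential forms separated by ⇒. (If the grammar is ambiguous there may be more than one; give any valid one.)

S ⇒ S a ⇒ S a a ⇒ a Z + a a ⇒ a + a a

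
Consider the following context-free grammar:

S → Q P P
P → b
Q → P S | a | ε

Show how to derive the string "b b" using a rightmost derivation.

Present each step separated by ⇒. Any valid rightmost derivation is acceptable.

S ⇒ Q P P ⇒ Q P b ⇒ Q b b ⇒ b b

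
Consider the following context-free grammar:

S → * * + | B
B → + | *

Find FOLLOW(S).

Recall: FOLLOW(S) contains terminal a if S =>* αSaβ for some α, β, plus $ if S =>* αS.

We compute FOLLOW(S) using the standard algorithm.
FOLLOW(S) starts with {$}.
FIRST(B) = {*, +}
FIRST(S) = {*, +}
FOLLOW(B) = {$}
FOLLOW(S) = {$}
Therefore, FOLLOW(S) = {$}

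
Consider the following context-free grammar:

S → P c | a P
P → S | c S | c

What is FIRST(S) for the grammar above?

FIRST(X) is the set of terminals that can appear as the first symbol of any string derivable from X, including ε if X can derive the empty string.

We compute FIRST(S) using the standard algorithm.
FIRST(P) = {a, c}
FIRST(S) = {a, c}
Therefore, FIRST(S) = {a, c}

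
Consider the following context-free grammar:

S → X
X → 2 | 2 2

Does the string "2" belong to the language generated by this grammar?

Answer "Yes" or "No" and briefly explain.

Yes - a valid derivation exists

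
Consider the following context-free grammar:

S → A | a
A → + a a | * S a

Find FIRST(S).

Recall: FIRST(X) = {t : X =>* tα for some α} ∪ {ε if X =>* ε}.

We compute FIRST(S) using the standard algorithm.
FIRST(A) = {*, +}
FIRST(S) = {*, +, a}
Therefore, FIRST(S) = {*, +, a}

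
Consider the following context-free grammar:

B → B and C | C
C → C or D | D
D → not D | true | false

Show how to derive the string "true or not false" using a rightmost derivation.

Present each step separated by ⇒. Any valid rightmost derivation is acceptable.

B ⇒ C ⇒ C or D ⇒ C or not D ⇒ C or not false ⇒ D or not false ⇒ true or not false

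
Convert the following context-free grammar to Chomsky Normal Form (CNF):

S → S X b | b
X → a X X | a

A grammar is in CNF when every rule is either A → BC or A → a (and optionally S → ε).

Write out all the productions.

TB → b; S → b; TA → a; X → a; S → S X0; X0 → X TB; X → TA X1; X1 → X X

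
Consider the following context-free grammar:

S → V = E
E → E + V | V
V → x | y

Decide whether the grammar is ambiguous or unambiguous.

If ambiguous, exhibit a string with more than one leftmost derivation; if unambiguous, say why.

Unambiguous - every string in the language has a unique leftmost derivation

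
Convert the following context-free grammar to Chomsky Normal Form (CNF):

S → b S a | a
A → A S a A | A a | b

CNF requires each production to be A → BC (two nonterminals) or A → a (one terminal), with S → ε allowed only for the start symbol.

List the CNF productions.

TB → b; TA → a; S → a; A → b; S → TB X0; X0 → S TA; A → A X1; X1 → S X2; X2 → TA A; A → A TA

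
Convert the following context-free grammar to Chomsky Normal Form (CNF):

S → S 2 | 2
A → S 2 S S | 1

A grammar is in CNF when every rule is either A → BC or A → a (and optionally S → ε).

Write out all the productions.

T2 → 2; S → 2; A → 1; S → S T2; A → S X0; X0 → T2 X1; X1 → S S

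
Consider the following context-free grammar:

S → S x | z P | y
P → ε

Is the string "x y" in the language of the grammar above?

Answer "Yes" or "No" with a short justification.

No - no valid derivation exists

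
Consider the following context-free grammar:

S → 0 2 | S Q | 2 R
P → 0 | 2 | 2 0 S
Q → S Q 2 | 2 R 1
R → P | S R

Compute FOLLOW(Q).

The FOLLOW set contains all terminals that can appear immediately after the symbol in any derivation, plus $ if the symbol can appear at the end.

We compute FOLLOW(Q) using the standard algorithm.
FOLLOW(S) starts with {$}.
FIRST(P) = {0, 2}
FIRST(Q) = {0, 2}
FIRST(R) = {0, 2}
FIRST(S) = {0, 2}
FOLLOW(P) = {$, 0, 1, 2}
FOLLOW(Q) = {$, 0, 1, 2}
FOLLOW(R) = {$, 0, 1, 2}
FOLLOW(S) = {$, 0, 1, 2}
Therefore, FOLLOW(Q) = {$, 0, 1, 2}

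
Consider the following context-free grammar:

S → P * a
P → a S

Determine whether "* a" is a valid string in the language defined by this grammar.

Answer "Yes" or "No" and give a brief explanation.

No - no valid derivation exists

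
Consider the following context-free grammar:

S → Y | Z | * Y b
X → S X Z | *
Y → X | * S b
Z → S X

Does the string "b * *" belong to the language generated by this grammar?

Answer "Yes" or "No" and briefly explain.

No - no valid derivation exists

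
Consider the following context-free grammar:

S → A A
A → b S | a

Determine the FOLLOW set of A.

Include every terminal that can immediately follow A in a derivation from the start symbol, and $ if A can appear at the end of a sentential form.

We compute FOLLOW(A) using the standard algorithm.
FOLLOW(S) starts with {$}.
FIRST(A) = {a, b}
FIRST(S) = {a, b}
FOLLOW(A) = {$, a, b}
FOLLOW(S) = {$, a, b}
Therefore, FOLLOW(A) = {$, a, b}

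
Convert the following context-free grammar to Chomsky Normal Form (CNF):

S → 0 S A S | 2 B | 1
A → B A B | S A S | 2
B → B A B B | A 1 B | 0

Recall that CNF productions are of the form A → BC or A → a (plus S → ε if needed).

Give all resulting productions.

T0 → 0; T2 → 2; S → 1; A → 2; T1 → 1; B → 0; S → T0 X0; X0 → S X1; X1 → A S; S → T2 B; A → B X2; X2 → A B; A → S X3; X3 → A S; B → B X4; X4 → A X5; X5 → B B; B → A X6; X6 → T1 B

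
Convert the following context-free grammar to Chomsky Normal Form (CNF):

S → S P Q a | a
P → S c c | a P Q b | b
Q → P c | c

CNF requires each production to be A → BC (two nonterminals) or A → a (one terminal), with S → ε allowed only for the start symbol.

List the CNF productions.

TA → a; S → a; TC → c; TB → b; P → b; Q → c; S → S X0; X0 → P X1; X1 → Q TA; P → S X2; X2 → TC TC; P → TA X3; X3 → P X4; X4 → Q TB; Q → P TC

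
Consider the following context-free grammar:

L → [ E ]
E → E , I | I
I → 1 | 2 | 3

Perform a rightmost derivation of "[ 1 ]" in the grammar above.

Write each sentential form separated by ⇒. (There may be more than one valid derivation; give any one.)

L ⇒ [ E ] ⇒ [ I ] ⇒ [ 1 ]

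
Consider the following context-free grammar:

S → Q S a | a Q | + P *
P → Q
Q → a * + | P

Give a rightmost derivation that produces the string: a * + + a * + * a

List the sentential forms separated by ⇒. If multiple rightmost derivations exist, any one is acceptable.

S ⇒ Q S a ⇒ Q + P * a ⇒ Q + Q * a ⇒ Q + a * + * a ⇒ a * + + a * + * a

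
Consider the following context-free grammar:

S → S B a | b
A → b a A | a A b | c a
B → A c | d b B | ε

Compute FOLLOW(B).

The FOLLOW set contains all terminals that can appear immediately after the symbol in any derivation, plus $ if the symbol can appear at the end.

We compute FOLLOW(B) using the standard algorithm.
FOLLOW(S) starts with {$}.
FIRST(A) = {a, b, c}
FIRST(B) = {a, b, c, d, ε}
FIRST(S) = {b}
FOLLOW(A) = {b, c}
FOLLOW(B) = {a}
FOLLOW(S) = {$, a, b, c, d}
Therefore, FOLLOW(B) = {a}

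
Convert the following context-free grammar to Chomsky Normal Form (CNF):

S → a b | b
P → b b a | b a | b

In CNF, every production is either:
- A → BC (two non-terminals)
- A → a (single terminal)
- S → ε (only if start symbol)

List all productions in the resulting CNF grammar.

TA → a; TB → b; S → b; P → b; S → TA TB; P → TB X0; X0 → TB TA; P → TB TA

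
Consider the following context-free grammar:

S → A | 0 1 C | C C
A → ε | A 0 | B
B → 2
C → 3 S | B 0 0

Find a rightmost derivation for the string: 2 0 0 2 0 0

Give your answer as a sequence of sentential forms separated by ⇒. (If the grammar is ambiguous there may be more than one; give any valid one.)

S ⇒ C C ⇒ C B 0 0 ⇒ C 2 0 0 ⇒ B 0 0 2 0 0 ⇒ 2 0 0 2 0 0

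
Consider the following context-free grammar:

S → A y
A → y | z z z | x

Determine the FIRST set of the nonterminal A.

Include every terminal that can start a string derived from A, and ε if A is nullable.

We compute FIRST(A) using the standard algorithm.
FIRST(A) = {x, y, z}
FIRST(S) = {x, y, z}
Therefore, FIRST(A) = {x, y, z}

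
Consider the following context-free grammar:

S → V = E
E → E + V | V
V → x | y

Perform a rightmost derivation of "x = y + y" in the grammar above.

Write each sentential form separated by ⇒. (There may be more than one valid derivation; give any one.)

S ⇒ V = E ⇒ V = E + V ⇒ V = E + y ⇒ V = V + y ⇒ V = y + y ⇒ x = y + y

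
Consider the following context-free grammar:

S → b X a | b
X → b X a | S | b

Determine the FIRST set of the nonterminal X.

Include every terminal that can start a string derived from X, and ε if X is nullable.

We compute FIRST(X) using the standard algorithm.
FIRST(S) = {b}
FIRST(X) = {b}
Therefore, FIRST(X) = {b}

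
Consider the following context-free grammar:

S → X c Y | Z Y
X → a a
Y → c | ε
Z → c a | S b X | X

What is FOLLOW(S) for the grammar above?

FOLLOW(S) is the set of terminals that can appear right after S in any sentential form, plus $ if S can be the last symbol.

We compute FOLLOW(S) using the standard algorithm.
FOLLOW(S) starts with {$}.
FIRST(S) = {a, c}
FIRST(X) = {a}
FIRST(Y) = {c, ε}
FIRST(Z) = {a, c}
FOLLOW(S) = {$, b}
FOLLOW(X) = {$, b, c}
FOLLOW(Y) = {$, b}
FOLLOW(Z) = {$, b, c}
Therefore, FOLLOW(S) = {$, b}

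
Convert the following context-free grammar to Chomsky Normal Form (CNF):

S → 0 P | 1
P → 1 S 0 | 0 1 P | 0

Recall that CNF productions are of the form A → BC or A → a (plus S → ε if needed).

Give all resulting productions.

T0 → 0; S → 1; T1 → 1; P → 0; S → T0 P; P → T1 X0; X0 → S T0; P → T0 X1; X1 → T1 P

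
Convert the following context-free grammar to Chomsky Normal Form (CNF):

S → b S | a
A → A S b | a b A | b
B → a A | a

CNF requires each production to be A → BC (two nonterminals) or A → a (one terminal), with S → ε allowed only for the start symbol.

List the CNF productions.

TB → b; S → a; TA → a; A → b; B → a; S → TB S; A → A X0; X0 → S TB; A → TA X1; X1 → TB A; B → TA A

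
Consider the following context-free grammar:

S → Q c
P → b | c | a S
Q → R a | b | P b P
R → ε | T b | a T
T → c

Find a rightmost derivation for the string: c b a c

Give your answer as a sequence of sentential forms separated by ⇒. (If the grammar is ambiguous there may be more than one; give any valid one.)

S ⇒ Q c ⇒ R a c ⇒ T b a c ⇒ c b a c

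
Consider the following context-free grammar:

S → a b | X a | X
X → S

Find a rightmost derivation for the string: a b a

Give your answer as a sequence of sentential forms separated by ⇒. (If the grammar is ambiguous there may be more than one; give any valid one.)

S ⇒ X a ⇒ S a ⇒ a b a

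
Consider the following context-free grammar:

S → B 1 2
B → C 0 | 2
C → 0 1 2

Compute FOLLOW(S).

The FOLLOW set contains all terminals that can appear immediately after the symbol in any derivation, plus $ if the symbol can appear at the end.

We compute FOLLOW(S) using the standard algorithm.
FOLLOW(S) starts with {$}.
FIRST(B) = {0, 2}
FIRST(C) = {0}
FIRST(S) = {0, 2}
FOLLOW(B) = {1}
FOLLOW(C) = {0}
FOLLOW(S) = {$}
Therefore, FOLLOW(S) = {$}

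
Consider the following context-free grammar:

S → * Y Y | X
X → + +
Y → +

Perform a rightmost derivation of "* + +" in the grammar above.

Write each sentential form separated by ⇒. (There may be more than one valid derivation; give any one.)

S ⇒ * Y Y ⇒ * Y + ⇒ * + +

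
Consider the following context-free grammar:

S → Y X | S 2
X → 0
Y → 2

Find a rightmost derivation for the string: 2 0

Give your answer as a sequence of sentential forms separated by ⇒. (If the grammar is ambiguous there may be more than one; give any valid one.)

S ⇒ Y X ⇒ Y 0 ⇒ 2 0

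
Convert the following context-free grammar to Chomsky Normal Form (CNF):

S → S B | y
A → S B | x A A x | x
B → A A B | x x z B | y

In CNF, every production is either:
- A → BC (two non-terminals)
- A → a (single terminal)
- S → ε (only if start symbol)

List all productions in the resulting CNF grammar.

S → y; TX → x; A → x; TZ → z; B → y; S → S B; A → S B; A → TX X0; X0 → A X1; X1 → A TX; B → A X2; X2 → A B; B → TX X3; X3 → TX X4; X4 → TZ B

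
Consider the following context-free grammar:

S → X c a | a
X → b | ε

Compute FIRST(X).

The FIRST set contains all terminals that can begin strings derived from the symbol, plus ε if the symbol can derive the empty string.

We compute FIRST(X) using the standard algorithm.
FIRST(S) = {a, b, c}
FIRST(X) = {b, ε}
Therefore, FIRST(X) = {b, ε}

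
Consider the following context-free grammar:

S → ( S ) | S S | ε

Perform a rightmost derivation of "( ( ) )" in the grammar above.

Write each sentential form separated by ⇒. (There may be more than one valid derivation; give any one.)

S ⇒ ( S ) ⇒ ( ( S ) ) ⇒ ( ( ) )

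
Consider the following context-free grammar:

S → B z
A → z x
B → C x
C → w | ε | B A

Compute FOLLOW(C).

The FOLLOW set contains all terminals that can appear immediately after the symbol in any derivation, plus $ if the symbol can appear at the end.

We compute FOLLOW(C) using the standard algorithm.
FOLLOW(S) starts with {$}.
FIRST(A) = {z}
FIRST(B) = {w, x}
FIRST(C) = {w, x, ε}
FIRST(S) = {w, x}
FOLLOW(A) = {x}
FOLLOW(B) = {z}
FOLLOW(C) = {x}
FOLLOW(S) = {$}
Therefore, FOLLOW(C) = {x}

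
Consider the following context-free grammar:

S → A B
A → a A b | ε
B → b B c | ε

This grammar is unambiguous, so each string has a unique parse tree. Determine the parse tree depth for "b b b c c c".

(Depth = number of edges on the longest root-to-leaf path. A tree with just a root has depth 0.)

5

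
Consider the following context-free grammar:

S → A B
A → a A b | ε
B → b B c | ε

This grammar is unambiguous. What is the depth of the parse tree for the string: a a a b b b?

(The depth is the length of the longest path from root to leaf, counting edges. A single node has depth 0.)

5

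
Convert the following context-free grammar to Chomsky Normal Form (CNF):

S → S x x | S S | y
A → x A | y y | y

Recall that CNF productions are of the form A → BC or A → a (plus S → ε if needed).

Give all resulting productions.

TX → x; S → y; TY → y; A → y; S → S X0; X0 → TX TX; S → S S; A → TX A; A → TY TY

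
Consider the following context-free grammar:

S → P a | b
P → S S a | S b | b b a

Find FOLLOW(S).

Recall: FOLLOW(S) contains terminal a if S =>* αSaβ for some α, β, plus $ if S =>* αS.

We compute FOLLOW(S) using the standard algorithm.
FOLLOW(S) starts with {$}.
FIRST(P) = {b}
FIRST(S) = {b}
FOLLOW(P) = {a}
FOLLOW(S) = {$, a, b}
Therefore, FOLLOW(S) = {$, a, b}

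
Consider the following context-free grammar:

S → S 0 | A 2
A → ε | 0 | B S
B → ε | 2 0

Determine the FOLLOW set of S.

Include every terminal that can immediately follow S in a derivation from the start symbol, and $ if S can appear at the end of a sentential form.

We compute FOLLOW(S) using the standard algorithm.
FOLLOW(S) starts with {$}.
FIRST(A) = {0, 2, ε}
FIRST(B) = {2, ε}
FIRST(S) = {0, 2}
FOLLOW(A) = {2}
FOLLOW(B) = {0, 2}
FOLLOW(S) = {$, 0, 2}
Therefore, FOLLOW(S) = {$, 0, 2}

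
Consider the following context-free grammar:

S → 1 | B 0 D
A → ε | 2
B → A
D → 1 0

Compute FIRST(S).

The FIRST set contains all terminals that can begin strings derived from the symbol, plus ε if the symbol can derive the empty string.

We compute FIRST(S) using the standard algorithm.
FIRST(A) = {2, ε}
FIRST(B) = {2, ε}
FIRST(D) = {1}
FIRST(S) = {0, 1, 2}
Therefore, FIRST(S) = {0, 1, 2}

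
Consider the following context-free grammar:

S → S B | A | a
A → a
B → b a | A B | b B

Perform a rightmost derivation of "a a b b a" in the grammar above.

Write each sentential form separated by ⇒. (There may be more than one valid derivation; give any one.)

S ⇒ S B ⇒ S A B ⇒ S A b B ⇒ S A b b a ⇒ S a b b a ⇒ a a b b a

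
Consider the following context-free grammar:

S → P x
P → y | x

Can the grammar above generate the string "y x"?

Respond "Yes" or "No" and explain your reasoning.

Yes - a valid derivation exists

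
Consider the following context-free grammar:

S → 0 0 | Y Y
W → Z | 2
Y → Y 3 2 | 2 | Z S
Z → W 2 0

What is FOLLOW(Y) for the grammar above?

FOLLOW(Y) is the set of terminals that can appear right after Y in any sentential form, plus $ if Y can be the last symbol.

We compute FOLLOW(Y) using the standard algorithm.
FOLLOW(S) starts with {$}.
FIRST(S) = {0, 2}
FIRST(W) = {2}
FIRST(Y) = {2}
FIRST(Z) = {2}
FOLLOW(S) = {$, 2, 3}
FOLLOW(W) = {2}
FOLLOW(Y) = {$, 2, 3}
FOLLOW(Z) = {0, 2}
Therefore, FOLLOW(Y) = {$, 2, 3}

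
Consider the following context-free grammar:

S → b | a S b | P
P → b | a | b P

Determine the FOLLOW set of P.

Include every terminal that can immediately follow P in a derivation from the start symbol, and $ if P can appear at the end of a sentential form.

We compute FOLLOW(P) using the standard algorithm.
FOLLOW(S) starts with {$}.
FIRST(P) = {a, b}
FIRST(S) = {a, b}
FOLLOW(P) = {$, b}
FOLLOW(S) = {$, b}
Therefore, FOLLOW(P) = {$, b}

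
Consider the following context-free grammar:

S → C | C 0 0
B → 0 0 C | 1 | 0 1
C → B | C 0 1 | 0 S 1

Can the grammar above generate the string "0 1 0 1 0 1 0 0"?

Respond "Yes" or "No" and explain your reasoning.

Yes - a valid derivation exists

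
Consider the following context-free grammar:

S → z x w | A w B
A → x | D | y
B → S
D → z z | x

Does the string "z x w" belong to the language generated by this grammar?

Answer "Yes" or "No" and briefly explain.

Yes - a valid derivation exists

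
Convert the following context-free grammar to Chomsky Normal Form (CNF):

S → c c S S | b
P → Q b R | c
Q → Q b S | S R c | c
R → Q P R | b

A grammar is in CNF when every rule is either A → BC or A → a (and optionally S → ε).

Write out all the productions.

TC → c; S → b; TB → b; P → c; Q → c; R → b; S → TC X0; X0 → TC X1; X1 → S S; P → Q X2; X2 → TB R; Q → Q X3; X3 → TB S; Q → S X4; X4 → R TC; R → Q X5; X5 → P R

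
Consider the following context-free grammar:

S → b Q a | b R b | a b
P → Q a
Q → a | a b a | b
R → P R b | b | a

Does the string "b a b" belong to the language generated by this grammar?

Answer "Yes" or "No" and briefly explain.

Yes - a valid derivation exists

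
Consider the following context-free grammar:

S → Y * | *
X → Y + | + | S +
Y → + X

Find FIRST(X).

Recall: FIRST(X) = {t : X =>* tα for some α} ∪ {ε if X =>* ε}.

We compute FIRST(X) using the standard algorithm.
FIRST(S) = {*, +}
FIRST(X) = {*, +}
FIRST(Y) = {+}
Therefore, FIRST(X) = {*, +}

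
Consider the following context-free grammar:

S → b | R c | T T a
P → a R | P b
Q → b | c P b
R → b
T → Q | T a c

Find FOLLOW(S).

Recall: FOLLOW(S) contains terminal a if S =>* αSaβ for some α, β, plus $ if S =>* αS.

We compute FOLLOW(S) using the standard algorithm.
FOLLOW(S) starts with {$}.
FIRST(P) = {a}
FIRST(Q) = {b, c}
FIRST(R) = {b}
FIRST(S) = {b, c}
FIRST(T) = {b, c}
FOLLOW(P) = {b}
FOLLOW(Q) = {a, b, c}
FOLLOW(R) = {b, c}
FOLLOW(S) = {$}
FOLLOW(T) = {a, b, c}
Therefore, FOLLOW(S) = {$}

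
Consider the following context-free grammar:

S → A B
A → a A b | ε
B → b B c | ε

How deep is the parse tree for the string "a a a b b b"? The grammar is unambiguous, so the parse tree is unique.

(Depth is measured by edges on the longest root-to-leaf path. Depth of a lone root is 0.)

5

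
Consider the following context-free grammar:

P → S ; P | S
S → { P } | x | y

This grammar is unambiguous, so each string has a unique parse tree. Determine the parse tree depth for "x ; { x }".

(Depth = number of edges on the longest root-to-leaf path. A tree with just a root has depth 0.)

5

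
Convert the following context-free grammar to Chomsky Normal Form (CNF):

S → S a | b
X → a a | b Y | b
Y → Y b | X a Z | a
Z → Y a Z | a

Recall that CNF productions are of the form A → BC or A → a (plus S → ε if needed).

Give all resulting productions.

TA → a; S → b; TB → b; X → b; Y → a; Z → a; S → S TA; X → TA TA; X → TB Y; Y → Y TB; Y → X X0; X0 → TA Z; Z → Y X1; X1 → TA Z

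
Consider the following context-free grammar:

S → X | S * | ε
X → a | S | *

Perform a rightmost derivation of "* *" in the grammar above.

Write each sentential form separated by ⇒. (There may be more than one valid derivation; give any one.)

S ⇒ S * ⇒ X * ⇒ * *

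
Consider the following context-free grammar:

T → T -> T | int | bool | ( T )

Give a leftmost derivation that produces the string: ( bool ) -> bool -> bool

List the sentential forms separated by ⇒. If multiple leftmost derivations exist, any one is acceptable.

T ⇒ T -> T ⇒ ( T ) -> T ⇒ ( bool ) -> T ⇒ ( bool ) -> T -> T ⇒ ( bool ) -> bool -> T ⇒ ( bool ) -> bool -> bool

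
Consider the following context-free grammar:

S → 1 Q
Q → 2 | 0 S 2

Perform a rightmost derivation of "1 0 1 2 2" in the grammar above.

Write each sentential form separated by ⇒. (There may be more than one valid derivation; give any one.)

S ⇒ 1 Q ⇒ 1 0 S 2 ⇒ 1 0 1 Q 2 ⇒ 1 0 1 2 2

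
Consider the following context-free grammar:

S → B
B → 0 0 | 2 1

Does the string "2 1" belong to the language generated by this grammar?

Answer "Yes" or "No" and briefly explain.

Yes - a valid derivation exists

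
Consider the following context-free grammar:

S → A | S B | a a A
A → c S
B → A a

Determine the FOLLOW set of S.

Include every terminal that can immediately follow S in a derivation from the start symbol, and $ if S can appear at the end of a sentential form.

We compute FOLLOW(S) using the standard algorithm.
FOLLOW(S) starts with {$}.
FIRST(A) = {c}
FIRST(B) = {c}
FIRST(S) = {a, c}
FOLLOW(A) = {$, a, c}
FOLLOW(B) = {$, a, c}
FOLLOW(S) = {$, a, c}
Therefore, FOLLOW(S) = {$, a, c}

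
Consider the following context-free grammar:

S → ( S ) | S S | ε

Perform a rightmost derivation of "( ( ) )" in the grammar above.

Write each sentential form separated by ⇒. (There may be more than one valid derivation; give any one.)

S ⇒ ( S ) ⇒ ( ( S ) ) ⇒ ( ( ) )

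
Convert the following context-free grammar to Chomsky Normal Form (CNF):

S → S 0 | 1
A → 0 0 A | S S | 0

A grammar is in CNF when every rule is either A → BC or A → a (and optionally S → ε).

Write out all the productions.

T0 → 0; S → 1; A → 0; S → S T0; A → T0 X0; X0 → T0 A; A → S S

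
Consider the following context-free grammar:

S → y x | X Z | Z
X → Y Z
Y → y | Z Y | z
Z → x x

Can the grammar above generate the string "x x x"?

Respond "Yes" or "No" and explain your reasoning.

No - no valid derivation exists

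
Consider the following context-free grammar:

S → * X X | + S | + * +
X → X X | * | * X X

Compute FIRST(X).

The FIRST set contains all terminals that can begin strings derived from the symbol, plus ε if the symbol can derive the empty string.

We compute FIRST(X) using the standard algorithm.
FIRST(S) = {*, +}
FIRST(X) = {*}
Therefore, FIRST(X) = {*}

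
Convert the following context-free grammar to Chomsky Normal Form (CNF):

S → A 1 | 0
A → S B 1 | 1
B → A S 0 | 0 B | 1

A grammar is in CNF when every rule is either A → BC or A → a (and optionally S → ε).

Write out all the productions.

T1 → 1; S → 0; A → 1; T0 → 0; B → 1; S → A T1; A → S X0; X0 → B T1; B → A X1; X1 → S T0; B → T0 B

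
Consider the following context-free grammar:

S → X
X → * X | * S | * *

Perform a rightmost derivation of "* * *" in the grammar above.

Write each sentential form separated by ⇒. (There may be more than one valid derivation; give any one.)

S ⇒ X ⇒ * X ⇒ * * *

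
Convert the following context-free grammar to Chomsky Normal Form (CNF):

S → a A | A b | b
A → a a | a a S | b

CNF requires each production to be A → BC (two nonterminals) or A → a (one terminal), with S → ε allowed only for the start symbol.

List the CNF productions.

TA → a; TB → b; S → b; A → b; S → TA A; S → A TB; A → TA TA; A → TA X0; X0 → TA S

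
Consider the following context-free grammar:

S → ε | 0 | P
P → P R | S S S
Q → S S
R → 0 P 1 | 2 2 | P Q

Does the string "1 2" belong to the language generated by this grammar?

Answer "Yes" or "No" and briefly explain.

No - no valid derivation exists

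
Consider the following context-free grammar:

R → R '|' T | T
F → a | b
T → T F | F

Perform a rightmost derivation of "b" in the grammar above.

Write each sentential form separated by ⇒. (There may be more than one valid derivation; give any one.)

R ⇒ T ⇒ F ⇒ b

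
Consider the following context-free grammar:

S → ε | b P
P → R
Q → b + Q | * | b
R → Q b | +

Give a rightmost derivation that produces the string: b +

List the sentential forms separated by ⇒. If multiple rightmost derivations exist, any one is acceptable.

S ⇒ b P ⇒ b R ⇒ b +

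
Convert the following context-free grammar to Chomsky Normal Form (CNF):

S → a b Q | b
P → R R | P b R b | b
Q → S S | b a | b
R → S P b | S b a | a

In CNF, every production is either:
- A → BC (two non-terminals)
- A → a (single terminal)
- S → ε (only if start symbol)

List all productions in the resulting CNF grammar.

TA → a; TB → b; S → b; P → b; Q → b; R → a; S → TA X0; X0 → TB Q; P → R R; P → P X1; X1 → TB X2; X2 → R TB; Q → S S; Q → TB TA; R → S X3; X3 → P TB; R → S X4; X4 → TB TA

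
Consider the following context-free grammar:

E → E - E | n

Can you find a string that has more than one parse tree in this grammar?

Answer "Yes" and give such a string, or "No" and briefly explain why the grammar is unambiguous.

Yes - the string 'n - n - n - n - n' has two distinct parse trees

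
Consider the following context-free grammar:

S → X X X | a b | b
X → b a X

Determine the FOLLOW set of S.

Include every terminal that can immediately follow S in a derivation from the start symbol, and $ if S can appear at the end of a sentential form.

We compute FOLLOW(S) using the standard algorithm.
FOLLOW(S) starts with {$}.
FIRST(S) = {a, b}
FIRST(X) = {b}
FOLLOW(S) = {$}
FOLLOW(X) = {$, b}
Therefore, FOLLOW(S) = {$}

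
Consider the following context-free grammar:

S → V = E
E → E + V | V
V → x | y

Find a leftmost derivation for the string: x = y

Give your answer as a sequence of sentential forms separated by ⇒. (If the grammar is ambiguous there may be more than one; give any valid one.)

S ⇒ V = E ⇒ x = E ⇒ x = V ⇒ x = y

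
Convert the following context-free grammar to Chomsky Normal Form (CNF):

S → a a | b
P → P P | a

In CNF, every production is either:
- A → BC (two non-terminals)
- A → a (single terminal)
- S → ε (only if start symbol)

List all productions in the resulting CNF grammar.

TA → a; S → b; P → a; S → TA TA; P → P P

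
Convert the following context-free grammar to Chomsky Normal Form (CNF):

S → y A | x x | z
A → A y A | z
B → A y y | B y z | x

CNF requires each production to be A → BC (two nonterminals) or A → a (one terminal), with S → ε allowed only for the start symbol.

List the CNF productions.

TY → y; TX → x; S → z; A → z; TZ → z; B → x; S → TY A; S → TX TX; A → A X0; X0 → TY A; B → A X1; X1 → TY TY; B → B X2; X2 → TY TZ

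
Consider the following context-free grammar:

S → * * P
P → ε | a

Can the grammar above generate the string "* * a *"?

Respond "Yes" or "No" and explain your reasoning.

No - no valid derivation exists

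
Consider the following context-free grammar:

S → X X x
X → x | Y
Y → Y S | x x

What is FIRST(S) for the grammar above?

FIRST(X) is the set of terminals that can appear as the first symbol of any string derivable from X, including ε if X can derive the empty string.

We compute FIRST(S) using the standard algorithm.
FIRST(S) = {x}
FIRST(X) = {x}
FIRST(Y) = {x}
Therefore, FIRST(S) = {x}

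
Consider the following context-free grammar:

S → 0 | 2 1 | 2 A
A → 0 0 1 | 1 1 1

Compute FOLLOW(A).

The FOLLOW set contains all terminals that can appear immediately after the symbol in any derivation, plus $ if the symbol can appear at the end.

We compute FOLLOW(A) using the standard algorithm.
FOLLOW(S) starts with {$}.
FIRST(A) = {0, 1}
FIRST(S) = {0, 2}
FOLLOW(A) = {$}
FOLLOW(S) = {$}
Therefore, FOLLOW(A) = {$}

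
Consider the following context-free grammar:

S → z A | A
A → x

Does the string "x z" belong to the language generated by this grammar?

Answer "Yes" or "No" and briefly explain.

No - no valid derivation exists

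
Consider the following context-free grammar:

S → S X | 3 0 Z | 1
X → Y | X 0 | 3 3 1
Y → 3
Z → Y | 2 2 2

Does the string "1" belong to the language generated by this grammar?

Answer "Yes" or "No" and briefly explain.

Yes - a valid derivation exists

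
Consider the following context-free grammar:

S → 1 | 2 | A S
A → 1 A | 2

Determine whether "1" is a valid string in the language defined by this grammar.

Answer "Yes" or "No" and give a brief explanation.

Yes - a valid derivation exists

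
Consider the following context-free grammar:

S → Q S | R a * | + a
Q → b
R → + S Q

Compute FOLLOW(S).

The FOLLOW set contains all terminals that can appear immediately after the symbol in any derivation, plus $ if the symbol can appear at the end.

We compute FOLLOW(S) using the standard algorithm.
FOLLOW(S) starts with {$}.
FIRST(Q) = {b}
FIRST(R) = {+}
FIRST(S) = {+, b}
FOLLOW(Q) = {+, a, b}
FOLLOW(R) = {a}
FOLLOW(S) = {$, b}
Therefore, FOLLOW(S) = {$, b}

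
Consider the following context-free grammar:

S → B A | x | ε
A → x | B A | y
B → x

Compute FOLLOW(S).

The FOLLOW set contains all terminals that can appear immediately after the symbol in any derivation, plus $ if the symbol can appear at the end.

We compute FOLLOW(S) using the standard algorithm.
FOLLOW(S) starts with {$}.
FIRST(A) = {x, y}
FIRST(B) = {x}
FIRST(S) = {x, ε}
FOLLOW(A) = {$}
FOLLOW(B) = {x, y}
FOLLOW(S) = {$}
Therefore, FOLLOW(S) = {$}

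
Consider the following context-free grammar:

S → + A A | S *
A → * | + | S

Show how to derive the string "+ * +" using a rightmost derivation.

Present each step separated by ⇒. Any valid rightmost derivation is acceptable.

S ⇒ + A A ⇒ + A + ⇒ + * +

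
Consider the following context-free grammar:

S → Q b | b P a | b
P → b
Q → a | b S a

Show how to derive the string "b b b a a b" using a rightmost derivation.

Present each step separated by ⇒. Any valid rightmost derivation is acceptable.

S ⇒ Q b ⇒ b S a b ⇒ b b P a a b ⇒ b b b a a b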